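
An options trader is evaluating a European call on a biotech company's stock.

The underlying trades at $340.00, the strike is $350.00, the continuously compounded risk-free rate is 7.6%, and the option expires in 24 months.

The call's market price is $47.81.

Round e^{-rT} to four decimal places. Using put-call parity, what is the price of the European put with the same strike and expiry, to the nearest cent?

e^(−rT) = e^(−0.076·2) = 0.8590
Put-call parity: C − P = S − K·e^(−rT) = 340 − 350·0.8590 = 340 − 300.6500 = 39.3500
P = C − (C − P) = 47.81 − (39.3500) = 8.4600

$8.46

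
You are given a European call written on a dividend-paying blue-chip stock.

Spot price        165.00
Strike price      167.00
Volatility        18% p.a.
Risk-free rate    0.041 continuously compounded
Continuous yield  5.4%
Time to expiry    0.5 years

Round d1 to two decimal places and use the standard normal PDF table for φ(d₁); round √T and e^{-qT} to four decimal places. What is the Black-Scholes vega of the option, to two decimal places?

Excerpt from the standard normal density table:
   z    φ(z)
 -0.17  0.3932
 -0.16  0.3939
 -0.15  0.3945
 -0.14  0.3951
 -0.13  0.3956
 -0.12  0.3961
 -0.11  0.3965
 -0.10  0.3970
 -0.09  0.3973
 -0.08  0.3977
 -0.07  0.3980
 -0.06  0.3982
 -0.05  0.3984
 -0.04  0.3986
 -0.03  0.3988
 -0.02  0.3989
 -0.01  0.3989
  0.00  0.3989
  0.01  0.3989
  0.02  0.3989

45.17

σ√T = 0.18 × 0.7071 = 0.1273
d₁ = [ln(165/167) + (0.041 − 0.054 + ½·0.18²)·0.5] / (σ√T) = (-0.0120 + 0.0016) / 0.1273 = -0.0821 which rounds to -0.08
√T = √0.5 = 0.7071
φ(d₁) = φ(-0.08) = 0.3977
e^(−qT) = e^(−0.054·0.5) = 0.9734
vega = S·e^(−qT)·φ(d₁)·√T = 165·0.9734·0.3977·0.7071 = 45.1660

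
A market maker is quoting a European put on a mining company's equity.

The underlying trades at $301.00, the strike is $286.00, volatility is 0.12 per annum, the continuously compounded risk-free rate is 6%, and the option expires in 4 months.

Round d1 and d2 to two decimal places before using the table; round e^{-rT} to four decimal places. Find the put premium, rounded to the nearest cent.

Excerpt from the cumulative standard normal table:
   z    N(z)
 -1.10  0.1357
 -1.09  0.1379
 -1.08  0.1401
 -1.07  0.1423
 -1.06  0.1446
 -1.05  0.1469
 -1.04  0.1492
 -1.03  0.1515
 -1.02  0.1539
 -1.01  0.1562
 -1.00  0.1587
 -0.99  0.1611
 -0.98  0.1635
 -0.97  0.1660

$1.64

σ√T = 0.12·√0.3333 = 0.0693
d₁ = [ln(301/286) + (0.06 + 0.12²/2)·0.3333] / 0.0693 = [0.0511 + 0.0224] / 0.0693 = 1.0611 → 1.06
d₂ = d₁ − σ√T = 1.0611 − 0.0693 = 0.9919 → 0.99
e^(−rT) = e^(−0.06·0.3333) = 0.9802
N(−d₂) = N(-0.99) = 0.1611;  N(−d₁) = N(-1.06) = 0.1446
P = 286·0.9802·0.1611 − 301·0.1446 = 45.1623 − 43.5246 = 1.6377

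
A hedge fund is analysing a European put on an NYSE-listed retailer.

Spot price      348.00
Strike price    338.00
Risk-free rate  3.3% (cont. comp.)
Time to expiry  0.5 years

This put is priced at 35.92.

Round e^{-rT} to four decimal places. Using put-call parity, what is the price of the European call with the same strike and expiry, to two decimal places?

51.46

exp(−rT) = exp(−0.033·0.5) = 0.9836
Put-call parity: C − P = S − K·e^(−rT) = 348 − 338·0.9836 = 348 − 332.4568 = 15.5432
C = P + (C − P) = 35.92 + (15.5432) = 51.4632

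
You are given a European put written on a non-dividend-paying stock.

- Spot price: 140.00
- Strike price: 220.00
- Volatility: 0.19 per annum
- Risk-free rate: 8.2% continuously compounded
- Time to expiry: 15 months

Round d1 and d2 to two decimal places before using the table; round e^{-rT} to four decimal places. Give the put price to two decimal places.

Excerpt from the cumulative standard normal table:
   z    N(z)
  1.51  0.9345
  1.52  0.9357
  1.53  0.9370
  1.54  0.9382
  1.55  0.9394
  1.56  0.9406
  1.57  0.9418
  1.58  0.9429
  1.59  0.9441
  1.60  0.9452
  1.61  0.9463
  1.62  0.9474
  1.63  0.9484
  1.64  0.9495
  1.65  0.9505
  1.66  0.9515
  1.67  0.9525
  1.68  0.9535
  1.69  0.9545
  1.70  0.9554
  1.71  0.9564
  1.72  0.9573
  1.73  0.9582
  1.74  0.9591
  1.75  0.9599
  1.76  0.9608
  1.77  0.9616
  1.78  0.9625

59.26

σ√T = 0.19 × 1.1180 = 0.2124
ln(S/K) + (r + σ²/2)T = ln(140/220) + (0.082 + 0.19²/2)·1.25 = -0.4520 + 0.1251 = -0.3269
d₁ = -0.3269 / 0.2124 = -1.5390 → -1.54
d₂ = d₁ − σ√T = -1.5390 − 0.2124 = -1.7514 → -1.75
e^(−rT) = e^(−0.082·1.25) = 0.9026
N(−d₂) = N(1.75) = 0.9599;  N(−d₁) = N(1.54) = 0.9382
P = 220·0.9026·0.9599 − 140·0.9382 = 190.6093 − 131.3480 = 59.2613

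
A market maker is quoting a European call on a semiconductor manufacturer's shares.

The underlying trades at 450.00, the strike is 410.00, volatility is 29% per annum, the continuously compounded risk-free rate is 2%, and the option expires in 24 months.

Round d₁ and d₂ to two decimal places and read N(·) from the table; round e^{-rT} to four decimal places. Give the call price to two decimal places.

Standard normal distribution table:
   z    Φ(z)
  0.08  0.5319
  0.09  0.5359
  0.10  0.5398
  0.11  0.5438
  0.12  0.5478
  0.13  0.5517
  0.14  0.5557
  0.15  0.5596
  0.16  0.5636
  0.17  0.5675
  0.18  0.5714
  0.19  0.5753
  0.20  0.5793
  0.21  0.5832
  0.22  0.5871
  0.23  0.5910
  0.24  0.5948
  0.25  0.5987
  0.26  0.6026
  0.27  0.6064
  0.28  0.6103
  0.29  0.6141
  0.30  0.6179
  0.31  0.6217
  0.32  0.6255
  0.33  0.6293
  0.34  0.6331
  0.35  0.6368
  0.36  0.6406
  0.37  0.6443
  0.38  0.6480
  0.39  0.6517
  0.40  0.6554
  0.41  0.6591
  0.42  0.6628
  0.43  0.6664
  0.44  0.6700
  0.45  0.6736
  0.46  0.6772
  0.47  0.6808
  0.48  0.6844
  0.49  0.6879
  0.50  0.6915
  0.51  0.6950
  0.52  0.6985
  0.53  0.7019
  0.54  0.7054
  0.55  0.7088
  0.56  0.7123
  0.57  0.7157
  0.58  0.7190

σ√T = 0.29·√2 = 0.4101
ln(S/K) + (r + σ²/2)T = ln(450/410) + (0.02 + 0.29²/2)·2 = 0.0931 + 0.1241 = 0.2172
d₁ = 0.2172 / 0.4101 = 0.5296 ≈ 0.53
d₂ = d₁ − σ√T = 0.5296 − 0.4101 = 0.1195 ≈ 0.12
e^(−rT) = e^(−0.02·2) = 0.9608
C = 450·N(0.53) − 410·0.9608·N(0.12) = 450·0.7019 − 410·0.9608·0.5478 = 315.8550 − 215.7938 = 100.0612

100.06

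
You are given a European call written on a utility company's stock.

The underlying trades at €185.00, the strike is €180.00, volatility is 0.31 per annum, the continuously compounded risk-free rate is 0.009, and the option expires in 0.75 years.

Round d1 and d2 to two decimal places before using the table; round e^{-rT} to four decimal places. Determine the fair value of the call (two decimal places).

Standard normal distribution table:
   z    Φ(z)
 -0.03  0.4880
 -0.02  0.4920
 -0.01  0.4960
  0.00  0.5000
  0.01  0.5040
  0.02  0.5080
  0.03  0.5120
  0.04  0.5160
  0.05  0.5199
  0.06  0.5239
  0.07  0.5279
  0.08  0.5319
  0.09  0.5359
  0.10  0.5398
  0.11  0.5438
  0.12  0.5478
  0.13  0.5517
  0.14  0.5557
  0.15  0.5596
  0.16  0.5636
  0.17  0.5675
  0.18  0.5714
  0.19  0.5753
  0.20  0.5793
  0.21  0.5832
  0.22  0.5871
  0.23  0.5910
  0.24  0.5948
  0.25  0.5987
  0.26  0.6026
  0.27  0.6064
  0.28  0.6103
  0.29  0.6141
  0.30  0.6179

€22.80

T = 0.75;  σ√T = 0.2685
d₁ = [ln(185/180) + (0.009 + 0.31²/2)·0.75] / 0.2685 = [0.0274 + 0.0428] / 0.2685 = 0.2614 → 0.26
d₂ = d₁ − σ√T = 0.2614 − 0.2685 = -0.0070 → -0.01
e^(−rT) = e^(−0.009·0.75) = 0.9933
N(d₁) = N(0.26) = 0.6026;  N(d₂) = N(-0.01) = 0.4960
C = 185·0.6026 − 180·0.9933·0.4960 = 111.4810 − 88.6818 = 22.7992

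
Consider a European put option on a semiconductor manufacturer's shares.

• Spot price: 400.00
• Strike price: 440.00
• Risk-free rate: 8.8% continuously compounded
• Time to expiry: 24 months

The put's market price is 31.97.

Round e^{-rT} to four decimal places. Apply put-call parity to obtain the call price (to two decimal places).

62.99

exp(−rT) = exp(−0.088·2) = 0.8386
Put-call parity: C − P = S − K·e^(−rT) = 400 − 440·0.8386 = 400 − 368.9840 = 31.0160
C = P + (C − P) = 31.97 + (31.0160) = 62.9860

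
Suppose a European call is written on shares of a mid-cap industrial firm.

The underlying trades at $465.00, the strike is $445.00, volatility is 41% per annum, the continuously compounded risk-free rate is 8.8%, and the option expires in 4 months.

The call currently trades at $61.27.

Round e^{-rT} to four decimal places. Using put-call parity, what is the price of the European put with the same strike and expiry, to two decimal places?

e^(−rT) = e^(−0.088·0.3333) = 0.9711
Put-call parity: C − P = S − K·e^(−rT) = 465 − 445·0.9711 = 465 − 432.1395 = 32.8605
P = C − (C − P) = 61.27 − (32.8605) = 28.4095

$28.41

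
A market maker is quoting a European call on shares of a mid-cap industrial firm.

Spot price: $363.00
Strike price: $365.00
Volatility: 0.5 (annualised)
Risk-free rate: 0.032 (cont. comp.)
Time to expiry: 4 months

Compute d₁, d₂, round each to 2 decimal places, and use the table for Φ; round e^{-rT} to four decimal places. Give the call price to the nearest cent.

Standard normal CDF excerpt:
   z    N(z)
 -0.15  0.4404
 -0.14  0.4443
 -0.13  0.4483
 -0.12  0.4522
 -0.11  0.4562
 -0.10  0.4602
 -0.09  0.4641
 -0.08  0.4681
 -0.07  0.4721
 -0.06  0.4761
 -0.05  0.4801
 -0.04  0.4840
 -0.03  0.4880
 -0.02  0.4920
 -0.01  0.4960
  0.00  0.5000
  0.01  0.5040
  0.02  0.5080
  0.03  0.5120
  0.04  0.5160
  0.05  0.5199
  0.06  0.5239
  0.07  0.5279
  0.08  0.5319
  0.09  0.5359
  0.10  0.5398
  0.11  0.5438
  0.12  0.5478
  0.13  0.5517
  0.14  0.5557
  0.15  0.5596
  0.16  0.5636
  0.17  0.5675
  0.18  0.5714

$42.69

T = 0.3333;  σ√T = 0.2887
d₁ = [ln(363/365) + (0.032 + 0.5²/2)·0.3333] / 0.2887 = [-0.0055 + 0.0523] / 0.2887 = 0.1623 which rounds to 0.16
d₂ = d₁ − σ√T = 0.1623 − 0.2887 = -0.1264 which rounds to -0.13
e^(−rT) = e^(−0.032·0.3333) = 0.9894
C = 363·N(0.16) − 365·0.9894·N(-0.13) = 363·0.5636 − 365·0.9894·0.4483 = 204.5868 − 161.8950 = 42.6918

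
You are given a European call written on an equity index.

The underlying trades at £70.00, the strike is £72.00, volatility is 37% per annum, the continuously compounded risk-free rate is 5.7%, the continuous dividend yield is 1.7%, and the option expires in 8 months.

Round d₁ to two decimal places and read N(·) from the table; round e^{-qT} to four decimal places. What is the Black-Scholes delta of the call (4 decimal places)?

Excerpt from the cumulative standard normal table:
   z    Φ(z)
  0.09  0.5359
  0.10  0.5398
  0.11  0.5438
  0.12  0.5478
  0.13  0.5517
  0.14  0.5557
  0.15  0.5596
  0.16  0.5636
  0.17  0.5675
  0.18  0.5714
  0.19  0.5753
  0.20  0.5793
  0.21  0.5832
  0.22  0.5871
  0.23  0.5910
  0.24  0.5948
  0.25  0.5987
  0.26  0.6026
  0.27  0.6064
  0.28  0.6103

σ√T = 0.37·√0.6667 = 0.3021
d₁ = [ln(70/72) + (0.057 − 0.017 + 0.37²/2)·0.6667] / 0.3021 = [-0.0282 + 0.0723] / 0.3021 = 0.1461 ≈ 0.15
N(d₁) = N(0.15) = 0.5596
Δ_call = e^(−qT)·N(d₁) = 0.9887·0.5596 = 0.5533

0.5533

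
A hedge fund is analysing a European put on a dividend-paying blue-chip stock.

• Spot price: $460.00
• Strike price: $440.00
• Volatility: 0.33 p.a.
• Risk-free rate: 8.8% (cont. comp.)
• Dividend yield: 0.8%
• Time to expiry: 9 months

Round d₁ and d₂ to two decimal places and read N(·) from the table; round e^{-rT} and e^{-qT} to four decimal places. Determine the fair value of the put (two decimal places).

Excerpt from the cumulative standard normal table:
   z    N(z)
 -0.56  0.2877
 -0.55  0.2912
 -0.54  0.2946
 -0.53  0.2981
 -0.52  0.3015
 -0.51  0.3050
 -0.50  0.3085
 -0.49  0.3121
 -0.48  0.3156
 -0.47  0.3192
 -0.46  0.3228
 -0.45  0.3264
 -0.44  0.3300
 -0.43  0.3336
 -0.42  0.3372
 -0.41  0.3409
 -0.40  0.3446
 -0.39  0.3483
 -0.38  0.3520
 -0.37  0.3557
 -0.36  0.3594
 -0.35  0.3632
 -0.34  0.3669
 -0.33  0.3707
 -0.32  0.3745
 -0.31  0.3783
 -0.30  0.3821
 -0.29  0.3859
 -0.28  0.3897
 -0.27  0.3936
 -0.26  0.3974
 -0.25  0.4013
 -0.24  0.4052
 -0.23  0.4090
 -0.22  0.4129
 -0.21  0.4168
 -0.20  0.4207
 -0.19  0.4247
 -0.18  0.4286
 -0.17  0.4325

T = 0.75;  σ√T = 0.2858
d₁ = [ln(460/440) + (0.088 − 0.008 + 0.33²/2)·0.75] / 0.2858 = [0.0445 + 0.1008] / 0.2858 = 0.5084 ⇒ 0.51
d₂ = d₁ − σ√T = 0.5084 − 0.2858 = 0.2226 ⇒ 0.22
exp(−qT) = exp(−0.008·0.75) = 0.9940;  exp(−rT) = exp(−0.088·0.75) = 0.9361
N(−d₂) = N(-0.22) = 0.4129;  N(−d₁) = N(-0.51) = 0.3050
P = 440·0.9361·0.4129 − 460·0.9940·0.3050 = 170.0669 − 139.4582 = 30.6087

$30.61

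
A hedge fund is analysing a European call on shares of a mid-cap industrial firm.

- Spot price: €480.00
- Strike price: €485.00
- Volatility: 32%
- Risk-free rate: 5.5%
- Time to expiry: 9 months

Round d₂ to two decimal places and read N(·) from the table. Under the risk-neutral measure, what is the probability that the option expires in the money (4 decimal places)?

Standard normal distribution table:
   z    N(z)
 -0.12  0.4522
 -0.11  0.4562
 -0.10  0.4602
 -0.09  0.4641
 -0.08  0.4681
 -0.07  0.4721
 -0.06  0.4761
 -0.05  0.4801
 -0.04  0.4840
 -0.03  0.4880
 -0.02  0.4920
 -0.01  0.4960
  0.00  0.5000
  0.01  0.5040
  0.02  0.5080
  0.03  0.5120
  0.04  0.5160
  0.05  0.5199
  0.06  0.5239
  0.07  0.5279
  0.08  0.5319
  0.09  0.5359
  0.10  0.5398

σ√T = 0.32·√0.75 = 0.2771
d₁ = [ln(480/485) + (0.055 + 0.32²/2)·0.75] / 0.2771 = [-0.0104 + 0.0796] / 0.2771 = 0.2500 ≈ 0.25
d₂ = d₁ − σ√T = 0.2500 − 0.2771 = -0.0271 ≈ -0.03
Risk-neutral Pr[S_T > K] = N(d₂) = N(-0.03) = 0.4880

0.4880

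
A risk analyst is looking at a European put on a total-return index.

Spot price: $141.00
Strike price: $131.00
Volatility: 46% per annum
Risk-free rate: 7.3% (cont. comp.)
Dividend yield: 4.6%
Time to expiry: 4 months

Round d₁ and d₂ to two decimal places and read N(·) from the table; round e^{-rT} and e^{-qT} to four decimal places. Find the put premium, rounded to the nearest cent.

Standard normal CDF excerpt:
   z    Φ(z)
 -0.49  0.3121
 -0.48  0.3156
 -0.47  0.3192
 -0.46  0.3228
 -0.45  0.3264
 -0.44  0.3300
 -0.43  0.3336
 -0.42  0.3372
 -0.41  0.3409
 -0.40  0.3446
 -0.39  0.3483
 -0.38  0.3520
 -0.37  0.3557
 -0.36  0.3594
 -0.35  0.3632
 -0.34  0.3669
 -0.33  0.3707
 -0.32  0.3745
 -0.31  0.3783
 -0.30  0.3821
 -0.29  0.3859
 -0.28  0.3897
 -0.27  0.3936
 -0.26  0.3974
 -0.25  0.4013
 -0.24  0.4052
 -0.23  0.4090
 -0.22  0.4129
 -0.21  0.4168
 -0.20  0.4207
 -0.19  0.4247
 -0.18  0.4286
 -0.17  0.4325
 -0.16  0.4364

$8.98

σ√T = 0.46 × 0.5774 = 0.2656
d₁ = [ln(141/131) + (0.073 − 0.046 + 0.46²/2)·0.3333] / 0.2656 = [0.0736 + 0.0443] / 0.2656 = 0.4437 ⇒ 0.44
d₂ = d₁ − σ√T = 0.4437 − 0.2656 = 0.1781 ⇒ 0.18
exp(−qT) = exp(−0.046·0.3333) = 0.9848;  exp(−rT) = exp(−0.073·0.3333) = 0.9760
N(−d₂) = N(-0.18) = 0.4286;  N(−d₁) = N(-0.44) = 0.3300
P = 131·0.9760·0.4286 − 141·0.9848·0.3300 = 54.7991 − 45.8227 = 8.9763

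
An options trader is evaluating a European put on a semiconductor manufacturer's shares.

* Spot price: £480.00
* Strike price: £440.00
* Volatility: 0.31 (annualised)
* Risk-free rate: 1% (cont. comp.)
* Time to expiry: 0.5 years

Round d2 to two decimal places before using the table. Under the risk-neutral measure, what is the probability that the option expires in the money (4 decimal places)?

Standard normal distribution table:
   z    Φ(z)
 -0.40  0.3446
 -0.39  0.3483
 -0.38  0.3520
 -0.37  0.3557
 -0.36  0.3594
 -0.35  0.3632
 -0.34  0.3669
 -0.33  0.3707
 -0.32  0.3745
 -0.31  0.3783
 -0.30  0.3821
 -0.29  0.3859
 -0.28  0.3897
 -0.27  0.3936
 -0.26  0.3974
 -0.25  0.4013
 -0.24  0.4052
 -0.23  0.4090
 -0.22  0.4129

σ√T = 0.31·√0.5 = 0.2192
ln(S/K) + (r + σ²/2)T = ln(480/440) + (0.01 + 0.31²/2)·0.5 = 0.0870 + 0.0290 = 0.1160
d₁ = 0.1160 / 0.2192 = 0.5294 → 0.53
d₂ = d₁ − σ√T = 0.5294 − 0.2192 = 0.3102 → 0.31
Risk-neutral Pr[S_T < K] = N(−d₂) = N(-0.31) = 0.3783

0.3783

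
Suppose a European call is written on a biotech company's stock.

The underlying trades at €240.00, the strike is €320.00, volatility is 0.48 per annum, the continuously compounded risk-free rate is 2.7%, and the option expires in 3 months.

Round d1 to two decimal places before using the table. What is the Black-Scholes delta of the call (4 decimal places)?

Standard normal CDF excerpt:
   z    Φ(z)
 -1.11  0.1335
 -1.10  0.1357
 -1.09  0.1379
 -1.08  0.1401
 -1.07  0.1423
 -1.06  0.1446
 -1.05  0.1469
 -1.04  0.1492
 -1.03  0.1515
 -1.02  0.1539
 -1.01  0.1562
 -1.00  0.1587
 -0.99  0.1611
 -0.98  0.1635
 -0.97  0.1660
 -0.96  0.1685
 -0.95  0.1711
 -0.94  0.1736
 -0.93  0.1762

T = 0.25;  σ√T = 0.2400
d₁ = [ln(240/320) + (0.027 + 0.48²/2)·0.25] / 0.2400 = [-0.2877 + 0.0355] / 0.2400 = -1.0506 ≈ -1.05
N(d₁) = N(-1.05) = 0.1469
Δ_call = N(d₁) = 0.1469

0.1469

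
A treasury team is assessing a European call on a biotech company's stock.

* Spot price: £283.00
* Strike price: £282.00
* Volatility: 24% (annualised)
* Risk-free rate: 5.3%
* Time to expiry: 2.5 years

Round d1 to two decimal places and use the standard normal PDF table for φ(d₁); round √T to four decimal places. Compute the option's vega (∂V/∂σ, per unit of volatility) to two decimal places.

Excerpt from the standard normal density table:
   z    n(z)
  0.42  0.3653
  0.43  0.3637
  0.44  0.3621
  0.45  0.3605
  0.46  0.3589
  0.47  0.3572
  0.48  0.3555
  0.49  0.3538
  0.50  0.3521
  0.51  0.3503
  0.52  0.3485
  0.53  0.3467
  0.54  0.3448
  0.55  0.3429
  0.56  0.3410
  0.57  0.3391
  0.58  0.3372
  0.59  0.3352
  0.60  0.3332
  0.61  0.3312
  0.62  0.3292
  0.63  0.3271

σ√T = 0.24·√2.5 = 0.3795
d₁ = [ln(283/282) + (0.053 + ½·0.24²)·2.5] / (σ√T) = (0.0035 + 0.2045) / 0.3795 = 0.5482 → 0.55
√T = √2.5 = 1.5811
φ(d₁) = φ(0.55) = 0.3429
vega = S·φ(d₁)·√T = 283·0.3429·1.5811 = 153.4311
(The put has the same vega.)

153.43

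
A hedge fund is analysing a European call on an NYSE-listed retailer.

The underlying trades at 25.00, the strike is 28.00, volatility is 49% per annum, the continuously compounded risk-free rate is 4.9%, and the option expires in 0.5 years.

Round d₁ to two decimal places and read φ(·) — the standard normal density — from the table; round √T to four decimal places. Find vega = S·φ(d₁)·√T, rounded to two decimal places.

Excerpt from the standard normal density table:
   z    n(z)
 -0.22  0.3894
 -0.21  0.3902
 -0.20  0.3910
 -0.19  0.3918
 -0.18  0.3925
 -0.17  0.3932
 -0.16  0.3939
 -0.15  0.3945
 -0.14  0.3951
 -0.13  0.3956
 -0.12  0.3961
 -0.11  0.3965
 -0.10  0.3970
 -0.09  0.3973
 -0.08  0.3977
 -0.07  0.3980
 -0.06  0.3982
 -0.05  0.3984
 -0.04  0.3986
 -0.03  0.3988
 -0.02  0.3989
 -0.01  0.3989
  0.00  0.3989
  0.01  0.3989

T = 0.5;  σ√T = 0.3465
d₁ = [ln(25/28) + (0.049 + ½·0.49²)·0.5] / (σ√T) = (-0.1133 + 0.0845) / 0.3465 = -0.0831 ⇒ -0.08
√T = √0.5 = 0.7071
φ(d₁) = φ(-0.08) = 0.3977
vega = S·φ(d₁)·√T = 25·0.3977·0.7071 = 7.0303

7.03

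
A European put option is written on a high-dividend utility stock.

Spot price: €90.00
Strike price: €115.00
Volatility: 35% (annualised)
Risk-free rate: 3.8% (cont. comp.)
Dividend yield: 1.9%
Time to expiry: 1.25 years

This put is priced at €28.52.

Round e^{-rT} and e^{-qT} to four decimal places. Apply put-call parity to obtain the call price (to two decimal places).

€6.74

e^(−qT) = e^(−0.019·1.25) = 0.9765;  e^(−rT) = e^(−0.038·1.25) = 0.9536
Put-call parity: C − P = S·e^(−qT) − K·e^(−rT) = 90·0.9765 − 115·0.9536 = 87.8850 − 109.6640 = -21.7790
C = P + (C − P) = 28.52 + (-21.7790) = 6.7410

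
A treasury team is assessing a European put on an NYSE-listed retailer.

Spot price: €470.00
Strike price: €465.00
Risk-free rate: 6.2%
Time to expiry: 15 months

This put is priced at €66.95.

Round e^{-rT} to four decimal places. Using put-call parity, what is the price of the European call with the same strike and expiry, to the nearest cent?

e^(−rT) = e^(−0.062·1.25) = 0.9254
Put-call parity: C − P = S − K·e^(−rT) = 470 − 465·0.9254 = 470 − 430.3110 = 39.6890
C = P + (C − P) = 66.95 + (39.6890) = 106.6390

€106.64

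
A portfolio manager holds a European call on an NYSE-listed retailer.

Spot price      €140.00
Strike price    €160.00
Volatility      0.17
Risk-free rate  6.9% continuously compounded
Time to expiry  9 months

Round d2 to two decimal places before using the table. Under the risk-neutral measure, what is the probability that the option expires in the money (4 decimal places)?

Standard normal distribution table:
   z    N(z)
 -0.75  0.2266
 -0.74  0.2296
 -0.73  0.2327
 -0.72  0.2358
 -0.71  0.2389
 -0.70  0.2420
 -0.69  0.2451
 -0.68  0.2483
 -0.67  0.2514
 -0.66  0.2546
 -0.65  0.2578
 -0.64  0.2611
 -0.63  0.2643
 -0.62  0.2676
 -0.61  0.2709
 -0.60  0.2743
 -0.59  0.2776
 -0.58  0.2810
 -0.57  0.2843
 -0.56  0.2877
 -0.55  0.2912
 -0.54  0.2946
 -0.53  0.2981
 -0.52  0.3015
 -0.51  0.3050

0.2643

σ√T = 0.17·√0.75 = 0.1472
d₁ = [ln(140/160) + (0.069 + 0.17²/2)·0.75] / 0.1472 = [-0.1335 + 0.0626] / 0.1472 = -0.4819 → -0.48
d₂ = d₁ − σ√T = -0.4819 − 0.1472 = -0.6291 → -0.63
Pr(exercise) under Q = N(d₂) = 0.2643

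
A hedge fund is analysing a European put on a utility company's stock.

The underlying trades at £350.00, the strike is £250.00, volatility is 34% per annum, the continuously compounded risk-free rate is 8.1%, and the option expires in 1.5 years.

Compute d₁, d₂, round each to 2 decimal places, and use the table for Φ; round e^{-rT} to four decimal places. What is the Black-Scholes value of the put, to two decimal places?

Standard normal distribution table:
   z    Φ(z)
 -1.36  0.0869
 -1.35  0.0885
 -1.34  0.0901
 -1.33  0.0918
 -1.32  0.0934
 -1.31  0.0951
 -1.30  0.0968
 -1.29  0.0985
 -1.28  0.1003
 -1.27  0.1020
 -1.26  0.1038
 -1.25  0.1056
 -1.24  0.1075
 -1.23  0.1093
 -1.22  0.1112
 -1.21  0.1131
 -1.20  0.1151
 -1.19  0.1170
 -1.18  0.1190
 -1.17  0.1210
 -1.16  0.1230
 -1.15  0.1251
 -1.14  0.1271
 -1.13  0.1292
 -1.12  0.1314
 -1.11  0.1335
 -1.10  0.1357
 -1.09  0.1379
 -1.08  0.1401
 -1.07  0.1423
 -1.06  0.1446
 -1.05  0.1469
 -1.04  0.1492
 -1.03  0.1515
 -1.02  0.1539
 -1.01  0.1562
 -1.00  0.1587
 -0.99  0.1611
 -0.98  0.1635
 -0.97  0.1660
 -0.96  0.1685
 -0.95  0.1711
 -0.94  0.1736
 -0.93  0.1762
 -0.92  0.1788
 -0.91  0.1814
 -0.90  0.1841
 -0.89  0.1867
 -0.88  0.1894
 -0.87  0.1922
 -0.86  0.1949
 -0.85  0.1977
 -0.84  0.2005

£8.05

σ√T = 0.34 × 1.2247 = 0.4164
d₁ = [ln(350/250) + (0.081 + 0.34²/2)·1.5] / 0.4164 = [0.3365 + 0.2082] / 0.4164 = 1.3080 ⇒ 1.31
d₂ = d₁ − σ√T = 1.3080 − 0.4164 = 0.8916 ⇒ 0.89
e^(−rT) = e^(−0.081·1.5) = 0.8856
P = 250·0.8856·N(-0.89) − 350·N(-1.31) = 250·0.8856·0.1867 − 350·0.0951 = 41.3354 − 33.2850 = 8.0504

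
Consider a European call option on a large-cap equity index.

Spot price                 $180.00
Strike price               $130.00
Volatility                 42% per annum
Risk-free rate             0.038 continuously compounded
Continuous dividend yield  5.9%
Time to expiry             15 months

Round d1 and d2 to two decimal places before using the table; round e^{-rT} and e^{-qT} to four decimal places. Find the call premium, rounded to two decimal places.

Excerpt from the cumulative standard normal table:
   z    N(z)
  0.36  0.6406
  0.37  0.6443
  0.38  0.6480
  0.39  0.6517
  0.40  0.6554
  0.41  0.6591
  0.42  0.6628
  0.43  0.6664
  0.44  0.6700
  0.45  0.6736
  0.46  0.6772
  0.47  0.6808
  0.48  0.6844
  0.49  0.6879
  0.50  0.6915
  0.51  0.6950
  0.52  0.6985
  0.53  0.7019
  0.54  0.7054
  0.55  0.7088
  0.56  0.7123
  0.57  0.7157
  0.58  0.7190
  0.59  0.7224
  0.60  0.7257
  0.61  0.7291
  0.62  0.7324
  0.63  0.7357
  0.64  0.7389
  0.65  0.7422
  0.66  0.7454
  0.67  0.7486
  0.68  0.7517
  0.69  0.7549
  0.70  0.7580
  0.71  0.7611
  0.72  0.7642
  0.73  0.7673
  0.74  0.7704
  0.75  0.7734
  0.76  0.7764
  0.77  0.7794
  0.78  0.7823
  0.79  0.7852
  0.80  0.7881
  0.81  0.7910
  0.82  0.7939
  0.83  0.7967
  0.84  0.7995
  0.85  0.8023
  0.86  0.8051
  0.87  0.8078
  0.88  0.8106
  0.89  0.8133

$53.82

σ√T = 0.42·√1.25 = 0.4696
d₁ = [ln(180/130) + (0.038 − 0.059 + 0.42²/2)·1.25] / 0.4696 = [0.3254 + 0.0840] / 0.4696 = 0.8719 ⇒ 0.87
d₂ = d₁ − σ√T = 0.8719 − 0.4696 = 0.4023 ⇒ 0.40
e^(−qT) = e^(−0.059·1.25) = 0.9289;  e^(−rT) = e^(−0.038·1.25) = 0.9536
N(d₁) = N(0.87) = 0.8078;  N(d₂) = N(0.40) = 0.6554
C = 180·0.9289·0.8078 − 130·0.9536·0.6554 = 135.0658 − 81.2486 = 53.8171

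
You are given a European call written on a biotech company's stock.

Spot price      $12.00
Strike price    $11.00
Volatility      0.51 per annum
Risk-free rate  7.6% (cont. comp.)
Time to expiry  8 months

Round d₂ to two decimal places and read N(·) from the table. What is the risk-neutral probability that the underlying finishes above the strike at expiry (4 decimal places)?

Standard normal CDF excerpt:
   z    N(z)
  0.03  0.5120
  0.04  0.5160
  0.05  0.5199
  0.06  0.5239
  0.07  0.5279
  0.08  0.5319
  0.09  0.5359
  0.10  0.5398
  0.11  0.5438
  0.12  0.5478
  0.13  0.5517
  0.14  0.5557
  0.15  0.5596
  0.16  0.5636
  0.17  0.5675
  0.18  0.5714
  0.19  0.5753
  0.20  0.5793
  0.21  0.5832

T = 0.6667;  σ√T = 0.4164
ln(S/K) + (r + σ²/2)T = ln(12/11) + (0.076 + 0.51²/2)·0.6667 = 0.0870 + 0.1374 = 0.2244
d₁ = 0.2244 / 0.4164 = 0.5388 ⇒ 0.54
d₂ = d₁ − σ√T = 0.5388 − 0.4164 = 0.1224 ⇒ 0.12
Pr(exercise) under Q = N(d₂) = 0.5478

0.5478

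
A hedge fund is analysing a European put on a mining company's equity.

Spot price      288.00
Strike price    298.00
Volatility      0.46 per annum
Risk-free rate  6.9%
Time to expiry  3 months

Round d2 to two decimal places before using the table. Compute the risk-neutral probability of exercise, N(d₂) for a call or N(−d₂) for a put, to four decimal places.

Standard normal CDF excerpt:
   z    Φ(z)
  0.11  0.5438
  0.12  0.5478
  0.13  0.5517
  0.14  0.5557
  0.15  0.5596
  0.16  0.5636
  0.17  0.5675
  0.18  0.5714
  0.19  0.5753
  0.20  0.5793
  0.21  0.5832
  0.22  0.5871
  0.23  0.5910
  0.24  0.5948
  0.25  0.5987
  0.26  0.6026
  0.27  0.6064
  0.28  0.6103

σ√T = 0.46 × 0.5000 = 0.2300
d₁ = [ln(288/298) + (0.069 + ½·0.46²)·0.25] / (σ√T) = (-0.0341 + 0.0437) / 0.2300 = 0.0416 → 0.04
d₂ = 0.0416 − 0.2300 = -0.1884 → -0.19
Risk-neutral Pr[S_T < K] = N(−d₂) = N(0.19) = 0.5753

0.5753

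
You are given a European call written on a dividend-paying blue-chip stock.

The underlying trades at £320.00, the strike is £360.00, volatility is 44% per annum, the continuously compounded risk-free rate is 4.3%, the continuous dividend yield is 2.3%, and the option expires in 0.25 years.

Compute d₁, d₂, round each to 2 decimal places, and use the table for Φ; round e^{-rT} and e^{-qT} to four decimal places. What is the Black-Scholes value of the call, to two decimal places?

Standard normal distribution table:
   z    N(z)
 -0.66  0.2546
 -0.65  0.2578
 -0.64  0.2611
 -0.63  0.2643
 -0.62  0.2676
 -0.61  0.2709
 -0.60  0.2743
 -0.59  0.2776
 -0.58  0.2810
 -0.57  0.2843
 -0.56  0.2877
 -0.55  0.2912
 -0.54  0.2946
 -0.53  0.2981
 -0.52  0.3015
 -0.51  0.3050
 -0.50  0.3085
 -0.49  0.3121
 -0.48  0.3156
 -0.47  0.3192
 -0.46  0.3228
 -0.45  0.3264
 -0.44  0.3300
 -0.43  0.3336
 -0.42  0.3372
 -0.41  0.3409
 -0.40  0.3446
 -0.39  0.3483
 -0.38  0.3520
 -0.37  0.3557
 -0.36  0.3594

£14.34

T = 0.25;  σ√T = 0.2200
d₁ = [ln(320/360) + (0.043 − 0.023 + 0.44²/2)·0.25] / 0.2200 = [-0.1178 + 0.0292] / 0.2200 = -0.4027 which rounds to -0.40
d₂ = d₁ − σ√T = -0.4027 − 0.2200 = -0.6227 which rounds to -0.62
e^(−qT) = e^(−0.023·0.25) = 0.9943;  e^(−rT) = e^(−0.043·0.25) = 0.9893
C = 320·0.9943·N(-0.40) − 360·0.9893·N(-0.62) = 320·0.9943·0.3446 − 360·0.9893·0.2676 = 109.6434 − 95.3052 = 14.3382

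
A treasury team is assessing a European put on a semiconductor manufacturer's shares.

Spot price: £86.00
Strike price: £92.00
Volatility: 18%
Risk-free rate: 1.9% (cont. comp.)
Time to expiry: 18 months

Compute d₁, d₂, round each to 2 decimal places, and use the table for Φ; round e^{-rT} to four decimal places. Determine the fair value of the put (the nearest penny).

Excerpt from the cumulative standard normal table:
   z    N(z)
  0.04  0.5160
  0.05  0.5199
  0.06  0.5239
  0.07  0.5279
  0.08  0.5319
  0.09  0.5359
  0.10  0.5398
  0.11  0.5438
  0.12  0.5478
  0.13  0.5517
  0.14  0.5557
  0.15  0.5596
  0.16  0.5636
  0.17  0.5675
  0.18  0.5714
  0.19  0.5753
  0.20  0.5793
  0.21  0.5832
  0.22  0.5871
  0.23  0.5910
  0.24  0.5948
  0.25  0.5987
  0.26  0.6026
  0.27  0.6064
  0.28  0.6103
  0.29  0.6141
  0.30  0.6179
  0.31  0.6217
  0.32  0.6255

T = 1.5;  σ√T = 0.2205
d₁ = [ln(86/92) + (0.019 + 0.18²/2)·1.5] / 0.2205 = [-0.0674 + 0.0528] / 0.2205 = -0.0664 ≈ -0.07
d₂ = d₁ − σ√T = -0.0664 − 0.2205 = -0.2869 ≈ -0.29
e^(−rT) = e^(−0.019·1.5) = 0.9719
N(−d₂) = N(0.29) = 0.6141;  N(−d₁) = N(0.07) = 0.5279
P = 92·0.9719·0.6141 − 86·0.5279 = 54.9096 − 45.3994 = 9.5102

£9.51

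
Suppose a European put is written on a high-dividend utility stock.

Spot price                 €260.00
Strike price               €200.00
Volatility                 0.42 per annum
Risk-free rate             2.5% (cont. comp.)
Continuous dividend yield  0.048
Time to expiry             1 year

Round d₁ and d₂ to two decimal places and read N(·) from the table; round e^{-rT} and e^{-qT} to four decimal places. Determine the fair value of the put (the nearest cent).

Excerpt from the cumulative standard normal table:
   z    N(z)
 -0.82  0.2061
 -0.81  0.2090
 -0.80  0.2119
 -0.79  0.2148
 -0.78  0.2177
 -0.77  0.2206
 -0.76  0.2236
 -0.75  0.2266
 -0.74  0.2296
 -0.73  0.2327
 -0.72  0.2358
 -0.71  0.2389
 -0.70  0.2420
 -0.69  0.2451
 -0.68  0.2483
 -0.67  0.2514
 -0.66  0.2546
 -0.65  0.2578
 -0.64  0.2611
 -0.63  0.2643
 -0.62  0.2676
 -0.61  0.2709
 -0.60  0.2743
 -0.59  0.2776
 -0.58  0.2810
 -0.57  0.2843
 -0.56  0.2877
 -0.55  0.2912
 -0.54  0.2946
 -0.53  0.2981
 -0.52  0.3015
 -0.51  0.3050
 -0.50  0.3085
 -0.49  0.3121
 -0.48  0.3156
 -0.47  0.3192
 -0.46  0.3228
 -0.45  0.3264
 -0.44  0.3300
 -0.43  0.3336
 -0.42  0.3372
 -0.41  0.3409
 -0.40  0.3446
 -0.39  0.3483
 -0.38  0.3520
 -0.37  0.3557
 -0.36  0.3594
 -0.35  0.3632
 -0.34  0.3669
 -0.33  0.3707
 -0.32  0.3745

€16.16

σ√T = 0.42 × 1.0000 = 0.4200
d₁ = [ln(260/200) + (0.025 − 0.048 + ½·0.42²)·1] / (σ√T) = (0.2624 + 0.0652) / 0.4200 = 0.7799 ⇒ 0.78
d₂ = 0.7799 − 0.4200 = 0.3599 ⇒ 0.36
exp(−qT) = exp(−0.048·1) = 0.9531;  exp(−rT) = exp(−0.025·1) = 0.9753
N(−d₂) = N(-0.36) = 0.3594;  N(−d₁) = N(-0.78) = 0.2177
P = 200·0.9753·0.3594 − 260·0.9531·0.2177 = 70.1046 − 53.9474 = 16.1572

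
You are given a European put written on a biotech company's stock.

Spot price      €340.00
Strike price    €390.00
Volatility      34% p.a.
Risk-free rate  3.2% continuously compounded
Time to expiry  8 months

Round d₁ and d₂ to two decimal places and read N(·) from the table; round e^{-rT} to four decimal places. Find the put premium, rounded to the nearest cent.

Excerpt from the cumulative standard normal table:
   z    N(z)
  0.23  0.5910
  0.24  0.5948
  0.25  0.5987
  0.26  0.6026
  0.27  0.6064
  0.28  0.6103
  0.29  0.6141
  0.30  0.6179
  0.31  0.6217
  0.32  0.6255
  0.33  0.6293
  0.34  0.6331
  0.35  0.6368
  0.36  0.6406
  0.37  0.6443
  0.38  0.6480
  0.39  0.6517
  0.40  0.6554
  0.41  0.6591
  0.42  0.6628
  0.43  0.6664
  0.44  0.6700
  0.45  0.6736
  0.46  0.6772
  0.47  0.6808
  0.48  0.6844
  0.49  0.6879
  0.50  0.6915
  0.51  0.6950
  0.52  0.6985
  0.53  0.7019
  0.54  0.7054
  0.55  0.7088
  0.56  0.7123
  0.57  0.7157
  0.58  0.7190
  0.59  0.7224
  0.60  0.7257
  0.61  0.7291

σ√T = 0.34·√0.6667 = 0.2776
ln(S/K) + (r + σ²/2)T = ln(340/390) + (0.032 + 0.34²/2)·0.6667 = -0.1372 + 0.0599 = -0.0773
d₁ = -0.0773 / 0.2776 = -0.2786 which rounds to -0.28
d₂ = d₁ − σ√T = -0.2786 − 0.2776 = -0.5562 which rounds to -0.56
e^(−rT) = e^(−0.032·0.6667) = 0.9789
N(−d₂) = N(0.56) = 0.7123;  N(−d₁) = N(0.28) = 0.6103
P = 390·0.9789·0.7123 − 340·0.6103 = 271.9355 − 207.5020 = 64.4335

€64.43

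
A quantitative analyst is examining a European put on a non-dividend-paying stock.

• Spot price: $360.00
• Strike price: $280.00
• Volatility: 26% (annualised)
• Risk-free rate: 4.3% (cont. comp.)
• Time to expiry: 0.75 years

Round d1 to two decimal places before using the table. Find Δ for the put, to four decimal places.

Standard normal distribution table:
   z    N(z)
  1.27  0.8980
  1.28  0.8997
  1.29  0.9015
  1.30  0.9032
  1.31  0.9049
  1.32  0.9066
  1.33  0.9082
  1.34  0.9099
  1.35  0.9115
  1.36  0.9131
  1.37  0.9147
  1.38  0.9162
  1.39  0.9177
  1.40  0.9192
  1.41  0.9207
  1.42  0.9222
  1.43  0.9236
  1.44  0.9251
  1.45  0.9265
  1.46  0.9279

σ√T = 0.26·√0.75 = 0.2252
d₁ = [ln(360/280) + (0.043 + 0.26²/2)·0.75] / 0.2252 = [0.2513 + 0.0576] / 0.2252 = 1.3719 ≈ 1.37
N(d₁) = N(1.37) = 0.9147
Δ_put = N(d₁) − 1 = 0.9147 − 1 = -0.0853

-0.0853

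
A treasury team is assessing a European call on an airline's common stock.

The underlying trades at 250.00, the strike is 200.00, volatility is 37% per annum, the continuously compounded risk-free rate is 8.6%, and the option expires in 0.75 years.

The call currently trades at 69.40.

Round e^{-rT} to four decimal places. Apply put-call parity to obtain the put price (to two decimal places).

6.90

e^(−rT) = e^(−0.086·0.75) = 0.9375
Put-call parity: C − P = S − K·e^(−rT) = 250 − 200·0.9375 = 250 − 187.5000 = 62.5000
P = C − (C − P) = 69.40 − (62.5000) = 6.9000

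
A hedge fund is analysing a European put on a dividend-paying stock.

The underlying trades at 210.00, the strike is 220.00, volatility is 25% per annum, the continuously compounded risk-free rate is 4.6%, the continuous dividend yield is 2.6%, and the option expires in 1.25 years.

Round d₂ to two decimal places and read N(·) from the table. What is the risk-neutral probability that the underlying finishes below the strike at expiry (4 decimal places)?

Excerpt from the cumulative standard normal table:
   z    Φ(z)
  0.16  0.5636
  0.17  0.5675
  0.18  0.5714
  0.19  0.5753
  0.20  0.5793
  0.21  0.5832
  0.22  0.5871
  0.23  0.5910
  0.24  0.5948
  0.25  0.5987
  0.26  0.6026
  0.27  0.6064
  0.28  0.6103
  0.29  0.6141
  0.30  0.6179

0.5871

σ√T = 0.25·√1.25 = 0.2795
d₁ = [ln(210/220) + (0.046 − 0.026 + 0.25²/2)·1.25] / 0.2795 = [-0.0465 + 0.0641] / 0.2795 = 0.0628 ≈ 0.06
d₂ = d₁ − σ√T = 0.0628 − 0.2795 = -0.2167 ≈ -0.22
Risk-neutral Pr[S_T < K] = N(−d₂) = N(0.22) = 0.5871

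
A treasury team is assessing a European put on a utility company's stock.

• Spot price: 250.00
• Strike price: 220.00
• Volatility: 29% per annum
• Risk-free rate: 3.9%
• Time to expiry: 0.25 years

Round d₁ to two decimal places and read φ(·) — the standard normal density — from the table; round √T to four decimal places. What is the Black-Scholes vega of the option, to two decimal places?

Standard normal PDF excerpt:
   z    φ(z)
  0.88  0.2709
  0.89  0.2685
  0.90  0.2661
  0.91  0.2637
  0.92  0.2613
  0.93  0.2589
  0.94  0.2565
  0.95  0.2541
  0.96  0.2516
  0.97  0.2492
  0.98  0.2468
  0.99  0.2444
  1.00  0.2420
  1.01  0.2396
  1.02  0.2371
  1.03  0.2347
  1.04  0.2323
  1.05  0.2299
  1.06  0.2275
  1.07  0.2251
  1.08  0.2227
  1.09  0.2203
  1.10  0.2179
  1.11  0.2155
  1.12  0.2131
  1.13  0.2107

29.64

σ√T = 0.29·√0.25 = 0.1450
d₁ = [ln(250/220) + (0.039 + ½·0.29²)·0.25] / (σ√T) = (0.1278 + 0.0203) / 0.1450 = 1.0214 ⇒ 1.02
√T = √0.25 = 0.5000
φ(d₁) = φ(1.02) = 0.2371
vega = S·φ(d₁)·√T = 250·0.2371·0.5000 = 29.6375
(Call and put vega coincide under Black-Scholes.)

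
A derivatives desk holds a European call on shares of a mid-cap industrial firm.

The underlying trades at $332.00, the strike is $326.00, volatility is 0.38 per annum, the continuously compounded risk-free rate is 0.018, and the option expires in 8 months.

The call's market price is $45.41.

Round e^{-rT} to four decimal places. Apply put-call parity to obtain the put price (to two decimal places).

$35.53

e^(−rT) = e^(−0.018·0.6667) = 0.9881
Put-call parity: C − P = S − K·e^(−rT) = 332 − 326·0.9881 = 332 − 322.1206 = 9.8794
P = C − (C − P) = 45.41 − (9.8794) = 35.5306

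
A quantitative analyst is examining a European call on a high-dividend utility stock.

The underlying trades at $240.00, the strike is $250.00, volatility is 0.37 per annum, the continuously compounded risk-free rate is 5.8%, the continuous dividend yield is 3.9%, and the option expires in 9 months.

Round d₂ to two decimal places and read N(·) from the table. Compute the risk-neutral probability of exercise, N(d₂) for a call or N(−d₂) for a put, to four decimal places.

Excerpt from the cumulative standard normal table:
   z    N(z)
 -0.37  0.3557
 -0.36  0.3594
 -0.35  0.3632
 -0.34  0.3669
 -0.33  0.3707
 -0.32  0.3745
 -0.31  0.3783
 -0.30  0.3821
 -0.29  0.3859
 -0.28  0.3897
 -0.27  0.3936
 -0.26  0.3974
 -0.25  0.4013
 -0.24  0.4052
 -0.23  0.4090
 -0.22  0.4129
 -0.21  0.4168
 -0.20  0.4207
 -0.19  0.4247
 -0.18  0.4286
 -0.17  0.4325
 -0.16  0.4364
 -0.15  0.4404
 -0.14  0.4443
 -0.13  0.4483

0.4052

σ√T = 0.37·√0.75 = 0.3204
d₁ = [ln(240/250) + (0.058 − 0.039 + 0.37²/2)·0.75] / 0.3204 = [-0.0408 + 0.0656] / 0.3204 = 0.0773 ≈ 0.08
d₂ = d₁ − σ√T = 0.0773 − 0.3204 = -0.2431 ≈ -0.24
Pr(exercise) under Q = N(d₂) = 0.4052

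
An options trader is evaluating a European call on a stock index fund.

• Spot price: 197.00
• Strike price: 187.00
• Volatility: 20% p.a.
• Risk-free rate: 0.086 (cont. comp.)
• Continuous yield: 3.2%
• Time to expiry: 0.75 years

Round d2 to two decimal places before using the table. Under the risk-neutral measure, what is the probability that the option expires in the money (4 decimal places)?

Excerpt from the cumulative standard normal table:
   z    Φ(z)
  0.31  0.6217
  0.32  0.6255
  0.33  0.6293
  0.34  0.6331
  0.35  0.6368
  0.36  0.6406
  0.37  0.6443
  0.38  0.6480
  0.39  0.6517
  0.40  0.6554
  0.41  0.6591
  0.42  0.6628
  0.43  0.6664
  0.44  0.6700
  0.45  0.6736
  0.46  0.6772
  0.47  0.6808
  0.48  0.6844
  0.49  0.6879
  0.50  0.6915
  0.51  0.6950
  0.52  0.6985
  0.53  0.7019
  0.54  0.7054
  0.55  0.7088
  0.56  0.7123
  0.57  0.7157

0.6736

σ√T = 0.2·√0.75 = 0.1732
d₁ = [ln(197/187) + (0.086 − 0.032 + 0.2²/2)·0.75] / 0.1732 = [0.0521 + 0.0555] / 0.1732 = 0.6212 → 0.62
d₂ = d₁ − σ√T = 0.6212 − 0.1732 = 0.4480 → 0.45
Pr(exercise) under Q = N(d₂) = 0.6736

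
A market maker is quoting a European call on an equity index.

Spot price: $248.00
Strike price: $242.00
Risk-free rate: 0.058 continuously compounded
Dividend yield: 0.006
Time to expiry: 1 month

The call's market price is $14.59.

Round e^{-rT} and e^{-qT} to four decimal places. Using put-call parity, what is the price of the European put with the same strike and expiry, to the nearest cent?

e^(−qT) = e^(−0.006·0.08333) = 0.9995;  e^(−rT) = e^(−0.058·0.08333) = 0.9952
Put-call parity: C − P = S·e^(−qT) − K·e^(−rT) = 248·0.9995 − 242·0.9952 = 247.8760 − 240.8384 = 7.0376
P = C − (C − P) = 14.59 − (7.0376) = 7.5524

$7.55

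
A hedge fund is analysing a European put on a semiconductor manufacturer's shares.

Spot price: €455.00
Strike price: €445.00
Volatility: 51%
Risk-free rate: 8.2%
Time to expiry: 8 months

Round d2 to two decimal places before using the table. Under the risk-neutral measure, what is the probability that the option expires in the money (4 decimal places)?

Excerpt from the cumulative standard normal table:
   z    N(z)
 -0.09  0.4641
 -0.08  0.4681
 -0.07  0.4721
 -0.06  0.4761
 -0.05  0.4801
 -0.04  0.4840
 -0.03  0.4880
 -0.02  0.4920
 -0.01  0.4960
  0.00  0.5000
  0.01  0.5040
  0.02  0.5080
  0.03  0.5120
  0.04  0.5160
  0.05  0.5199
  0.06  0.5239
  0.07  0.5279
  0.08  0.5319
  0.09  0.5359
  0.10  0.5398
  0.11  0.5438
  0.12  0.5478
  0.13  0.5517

T = 0.6667;  σ√T = 0.4164
d₁ = [ln(455/445) + (0.082 + 0.51²/2)·0.6667] / 0.4164 = [0.0222 + 0.1414] / 0.4164 = 0.3929 → 0.39
d₂ = d₁ − σ√T = 0.3929 − 0.4164 = -0.0236 → -0.02
Risk-neutral Pr[S_T < K] = N(−d₂) = N(0.02) = 0.5080

0.5080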